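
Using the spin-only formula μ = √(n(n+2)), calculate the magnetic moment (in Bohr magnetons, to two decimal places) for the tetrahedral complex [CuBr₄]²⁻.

1.73 Bohr magnetons

Each Br⁻ contributes -1; 4 × (-1) = -4. With overall charge -2, Cu is in the +2 oxidation state.
Group 11 minus oxidation state +2 gives a d⁹ configuration for Cu²⁺.
Tetrahedral splitting is small, so the complex is high-spin.
Configuration: e^4 t2^5 → 1 unpaired electron.
μ(spin-only) = √[1(1+2)] = √3 ≈ 1.73 Bohr magnetons.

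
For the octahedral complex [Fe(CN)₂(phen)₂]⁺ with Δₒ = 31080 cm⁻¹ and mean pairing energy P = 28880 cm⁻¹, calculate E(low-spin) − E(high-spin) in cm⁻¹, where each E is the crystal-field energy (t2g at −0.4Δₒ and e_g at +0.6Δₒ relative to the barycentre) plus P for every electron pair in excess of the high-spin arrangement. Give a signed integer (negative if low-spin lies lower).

Ligand charges: 2×(-1) from CN⁻ and 2×(+0) from phen sum to -2; with overall charge +1, Fe is +3.
Fe is in group 8, so Fe³⁺ is d⁵ (8 − 3 = 5).
High-spin: t2g^3 e_g^2, CFSE = 0.0Δₒ = 0 cm⁻¹.
For low-spin the configuration is t2g^5 e_g^0: orbital energy -2.0 × 31080 = -62160 cm⁻¹, and 2 additional pairs relative to high-spin add 57760 cm⁻¹, giving -4400 cm⁻¹.
Thus E(LS) − E(HS) = -4400 cm⁻¹.

-4400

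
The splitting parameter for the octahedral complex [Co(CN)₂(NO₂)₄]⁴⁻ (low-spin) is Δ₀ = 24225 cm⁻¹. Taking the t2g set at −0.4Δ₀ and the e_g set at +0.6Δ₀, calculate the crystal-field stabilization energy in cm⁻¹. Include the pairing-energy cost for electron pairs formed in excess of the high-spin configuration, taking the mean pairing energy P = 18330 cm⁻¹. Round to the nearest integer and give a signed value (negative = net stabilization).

-25275

Ligand charges: 2×(-1) from CN⁻ and 4×(-1) from NO₂⁻ sum to -6; with overall charge -4, Co is +2.
Co sits in group 9; removing 2 electrons leaves Co²⁺ with 9 − 2 = 7 d electrons.
Configuration: t2g^6 e_g^1.
The orbital stabilization is -1.8Δ₀ = -1.8 × 24225 = -43605 cm⁻¹.
Relative to high-spin t2g^5 e_g^2 (2 paired), the low-spin configuration has 1 additional pair, contributing +1 × 18330 = +18330 cm⁻¹.
Combining: -43605 + 18330 = -25275 cm⁻¹.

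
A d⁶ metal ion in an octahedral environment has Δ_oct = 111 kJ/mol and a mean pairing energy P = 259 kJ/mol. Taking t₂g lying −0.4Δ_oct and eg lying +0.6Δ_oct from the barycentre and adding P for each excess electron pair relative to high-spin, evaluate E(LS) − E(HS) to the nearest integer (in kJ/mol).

296

High-spin d⁶ fills as t₂g⁴ eg² with CFSE 4(−0.4) + 2(+0.6) = -0.4Δ_oct = -44 kJ/mol.
Low-spin t₂g⁶ eg⁰ gives -2.4Δ_oct = -266 kJ/mol, but forming 2 extra pairs costs 2P = 518 kJ/mol, so E(LS) = -266 + 518 = 252 kJ/mol.
The difference is 252 − (-44) = 296 kJ/mol, so high-spin lies lower.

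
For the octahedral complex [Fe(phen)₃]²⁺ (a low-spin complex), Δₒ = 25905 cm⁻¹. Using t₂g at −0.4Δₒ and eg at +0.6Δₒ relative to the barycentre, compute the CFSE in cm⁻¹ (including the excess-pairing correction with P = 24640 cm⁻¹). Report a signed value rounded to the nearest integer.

phen is neutral, so the +2 overall charge sits on Fe: oxidation state +2.
Group 8 minus oxidation state +2 gives a d⁶ configuration for Fe²⁺.
The d⁶ electrons fill as t₂g⁶ eg⁰.
CFSE(orbital) = 6×(-0.4Δₒ) + 0×(0.6Δₒ) = -2.4Δₒ; with Δₒ = 25905 cm⁻¹ that is -62172 cm⁻¹.
Pairing penalty: 3 pairs vs 1 in the high-spin reference → 2 extra × P = 49280 cm⁻¹.
Overall CFSE = -62172 + 49280 = -12892 cm⁻¹.

-12892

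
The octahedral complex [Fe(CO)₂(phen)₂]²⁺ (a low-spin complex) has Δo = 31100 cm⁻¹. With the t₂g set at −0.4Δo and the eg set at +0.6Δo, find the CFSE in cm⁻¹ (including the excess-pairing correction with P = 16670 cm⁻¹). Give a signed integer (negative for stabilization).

Ligand charges: 2×(+0) from CO and 2×(+0) from phen sum to +0; with overall charge +2, Fe is +2.
Fe sits in group 8; removing 2 electrons leaves Fe²⁺ with 8 − 2 = 6 d electrons.
The d⁶ electrons fill as t₂g⁶ eg⁰.
Orbital CFSE = 6(-0.4) + 0(0.6) = -2.4Δo = -2.4 × 31100 = -74640 cm⁻¹.
Pairing penalty: 3 pairs vs 1 in the high-spin reference → 2 extra × P = 33340 cm⁻¹.
Combining: -74640 + 33340 = -41300 cm⁻¹.

-41300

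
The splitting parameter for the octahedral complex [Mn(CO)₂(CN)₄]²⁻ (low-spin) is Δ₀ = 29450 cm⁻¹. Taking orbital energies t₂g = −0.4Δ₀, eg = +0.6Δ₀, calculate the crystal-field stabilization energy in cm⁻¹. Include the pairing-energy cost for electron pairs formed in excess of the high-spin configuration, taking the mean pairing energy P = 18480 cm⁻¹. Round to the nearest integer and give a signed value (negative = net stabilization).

Ligand charges: 2×(+0) from CO and 4×(-1) from CN⁻ sum to -4; with overall charge -2, Mn is +2.
Group 7 minus oxidation state +2 gives a d⁵ configuration for Mn²⁺.
The d⁵ electrons fill as t₂g⁵ eg⁰.
Orbital CFSE = 5(-0.4) + 0(0.6) = -2.0Δ₀ = -2.0 × 29450 = -58900 cm⁻¹.
High-spin d⁵ would be t₂g³ eg² with 0 pairs; low-spin has 2, so 2 excess pairs cost +2P = +36960 cm⁻¹.
Overall CFSE = -58900 + 36960 = -21940 cm⁻¹.

-21940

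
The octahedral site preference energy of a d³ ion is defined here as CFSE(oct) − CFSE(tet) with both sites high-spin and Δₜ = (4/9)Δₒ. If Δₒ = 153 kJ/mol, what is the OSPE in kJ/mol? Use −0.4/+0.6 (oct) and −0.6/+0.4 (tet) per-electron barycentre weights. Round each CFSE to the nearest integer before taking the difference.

-130

Octahedral high-spin t2g^3 e_g^0: CFSE = -1.2 × 153 = -184 kJ/mol.
In a tetrahedral site the filling is e^2 t2^1: CFSE(tet) = -0.8Δₜ = -0.8 × (4/9)(153) = -54 kJ/mol.
OSPE = -184 − (-54) = -130 kJ/mol.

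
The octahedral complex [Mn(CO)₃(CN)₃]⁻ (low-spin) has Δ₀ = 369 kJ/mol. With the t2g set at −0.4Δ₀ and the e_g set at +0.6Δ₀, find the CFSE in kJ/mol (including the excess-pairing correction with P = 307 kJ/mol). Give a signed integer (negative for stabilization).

-124

Ligand charges: 3×(+0) from CO and 3×(-1) from CN⁻ sum to -3; with overall charge -1, Mn is +2.
Group 7 minus oxidation state +2 gives a d⁵ configuration for Mn²⁺.
Configuration: t2g^5 e_g^0.
CFSE(orbital) = 5×(-0.4Δ₀) + 0×(0.6Δ₀) = -2.0Δ₀; with Δ₀ = 369 kJ/mol that is -738 kJ/mol.
Relative to high-spin t2g^3 e_g^2 (0 paired), the low-spin configuration has 2 additional pairs, contributing +2 × 307 = +614 kJ/mol.
Overall CFSE = -738 + 614 = -124 kJ/mol.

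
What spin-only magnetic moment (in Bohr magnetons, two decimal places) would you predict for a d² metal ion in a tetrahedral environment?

Tetrahedral fields are weak (Δₜ ≈ 4/9 Δₒ), so electrons fill high-spin.
Configuration: e^2 t2^0 → 2 unpaired electrons.
μ(spin-only) = √[2(2+2)] = √8 ≈ 2.83 Bohr magnetons.

2.83 Bohr magnetons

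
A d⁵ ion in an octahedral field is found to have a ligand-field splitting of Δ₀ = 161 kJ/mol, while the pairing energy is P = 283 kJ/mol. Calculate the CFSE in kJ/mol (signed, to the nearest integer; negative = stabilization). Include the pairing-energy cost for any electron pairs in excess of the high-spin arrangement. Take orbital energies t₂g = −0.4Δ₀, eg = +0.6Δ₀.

Δ₀ < P, so pairing is avoided: the ground state is high-spin.
Filling d⁵ accordingly: t₂g³ eg².
Orbital CFSE = 0.0Δ₀ = 0.0 × 161 = 0 kJ/mol.
High-spin has no excess pairs, so no pairing correction applies.

0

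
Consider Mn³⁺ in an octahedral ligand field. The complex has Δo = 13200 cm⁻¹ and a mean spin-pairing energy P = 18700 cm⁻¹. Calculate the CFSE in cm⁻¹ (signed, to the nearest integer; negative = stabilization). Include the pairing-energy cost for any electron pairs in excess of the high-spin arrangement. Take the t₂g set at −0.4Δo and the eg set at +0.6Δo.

-7920

Mn sits in group 7; removing 3 electrons leaves Mn³⁺ with 7 − 3 = 4 d electrons.
Δo < P, so pairing is avoided: the ground state is high-spin.
That gives t₂g³ eg¹.
Orbital CFSE = -0.6Δo = -0.6 × 13200 = -7920 cm⁻¹.
High-spin has no excess pairs, so no pairing correction applies.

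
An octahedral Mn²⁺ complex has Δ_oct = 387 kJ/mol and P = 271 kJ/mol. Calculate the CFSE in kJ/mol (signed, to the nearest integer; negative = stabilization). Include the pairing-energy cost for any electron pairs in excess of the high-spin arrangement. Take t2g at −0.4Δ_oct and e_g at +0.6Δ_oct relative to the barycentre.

Mn²⁺: group 7, so d-count = 7 − 2 = 5.
Δ_oct > P, so pairing is preferred: the ground state is low-spin.
That gives t2g^5 e_g^0.
Orbital CFSE = -2.0Δ_oct = -2.0 × 387 = -774 kJ/mol.
Excess pairs vs high-spin: 2 − 0 = 2; pairing cost = +542 kJ/mol.
Net CFSE = -774 + 542 = -232 kJ/mol.

-232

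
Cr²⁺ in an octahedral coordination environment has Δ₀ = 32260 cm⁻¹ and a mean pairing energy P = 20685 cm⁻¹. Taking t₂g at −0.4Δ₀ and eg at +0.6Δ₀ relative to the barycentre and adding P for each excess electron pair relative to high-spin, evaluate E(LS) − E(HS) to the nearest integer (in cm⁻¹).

-11575

Cr sits in group 6; removing 2 electrons leaves Cr²⁺ with 6 − 2 = 4 d electrons.
High-spin: t₂g³ eg¹, CFSE = -0.6Δ₀ = -19356 cm⁻¹.
For low-spin the configuration is t₂g⁴ eg⁰: orbital energy -1.6 × 32260 = -51616 cm⁻¹, and 1 additional pair relative to high-spin adds 20685 cm⁻¹, giving -30931 cm⁻¹.
Thus E(LS) − E(HS) = -11575 cm⁻¹.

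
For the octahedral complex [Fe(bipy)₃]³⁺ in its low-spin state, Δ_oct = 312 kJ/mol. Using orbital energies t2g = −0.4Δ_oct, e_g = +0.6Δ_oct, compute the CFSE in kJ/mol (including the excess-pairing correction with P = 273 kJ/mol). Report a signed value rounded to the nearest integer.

bipy is neutral, so the +3 overall charge sits on Fe: oxidation state +3.
Group 8 minus oxidation state +3 gives a d⁵ configuration for Fe³⁺.
The d⁵ electrons fill as t2g^5 e_g^0.
CFSE(orbital) = 5×(-0.4Δ_oct) + 0×(0.6Δ_oct) = -2.0Δ_oct; with Δ_oct = 312 kJ/mol that is -624 kJ/mol.
High-spin d⁵ would be t2g^3 e_g^2 with 0 pairs; low-spin has 2, so 2 excess pairs cost +2P = +546 kJ/mol.
Net CFSE = -624 + 546 = -78 kJ/mol.

-78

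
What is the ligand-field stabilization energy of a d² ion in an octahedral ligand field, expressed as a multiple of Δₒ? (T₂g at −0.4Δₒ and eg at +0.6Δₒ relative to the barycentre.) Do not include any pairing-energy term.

Configuration: t₂g² eg⁰.
CFSE = 2(-0.4Δₒ) + 0(0.6Δₒ) = -0.8Δₒ + 0.0Δₒ = -0.8Δₒ.

-0.8 Δₒ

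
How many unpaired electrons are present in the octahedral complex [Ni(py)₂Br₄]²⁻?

2

Ligand charges: 2×(+0) from py and 4×(-1) from Br⁻ sum to -4; with overall charge -2, Ni is +2.
Group 10 minus oxidation state +2 gives a d⁸ configuration for Ni²⁺.
Configuration: t₂g⁶ eg², giving 2 unpaired electrons.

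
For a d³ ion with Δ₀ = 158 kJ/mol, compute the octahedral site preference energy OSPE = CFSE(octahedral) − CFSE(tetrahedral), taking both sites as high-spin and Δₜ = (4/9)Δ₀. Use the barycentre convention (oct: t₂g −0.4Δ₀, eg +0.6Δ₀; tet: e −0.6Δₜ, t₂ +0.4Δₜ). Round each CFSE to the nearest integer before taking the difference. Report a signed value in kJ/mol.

-134

In an octahedral site d³ (HS) is t₂g³ eg⁰, giving CFSE(oct) = -1.2Δ₀ = -190 kJ/mol.
Tetrahedral: e² t₂¹, CFSE = 2(−0.6) + 1(+0.4) = -0.8Δₜ = -0.8 × (4/9) × 158 = -56 kJ/mol.
OSPE = -190 − (-56) = -134 kJ/mol.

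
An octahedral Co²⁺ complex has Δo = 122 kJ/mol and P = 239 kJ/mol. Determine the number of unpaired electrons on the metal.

Group 9 minus oxidation state +2 gives a d⁷ configuration for Co²⁺.
Δo < P, so pairing is avoided: the ground state is high-spin.
Configuration: t₂g⁵ eg².
Unpaired electrons: 3.

3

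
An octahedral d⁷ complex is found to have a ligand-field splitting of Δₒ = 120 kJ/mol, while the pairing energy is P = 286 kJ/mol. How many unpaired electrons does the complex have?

3

With Δₒ < P the complex is high-spin.
Configuration: t₂g⁵ eg².
Unpaired electrons: 3.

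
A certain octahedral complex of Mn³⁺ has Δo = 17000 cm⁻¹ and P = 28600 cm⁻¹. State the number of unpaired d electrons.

4

Mn³⁺: group 7, so d-count = 7 − 3 = 4.
Since Δo = 17000 cm⁻¹ < P = 28600 cm⁻¹, the complex adopts the high-spin configuration.
Configuration: t₂g³ eg¹.
Unpaired electrons: 4.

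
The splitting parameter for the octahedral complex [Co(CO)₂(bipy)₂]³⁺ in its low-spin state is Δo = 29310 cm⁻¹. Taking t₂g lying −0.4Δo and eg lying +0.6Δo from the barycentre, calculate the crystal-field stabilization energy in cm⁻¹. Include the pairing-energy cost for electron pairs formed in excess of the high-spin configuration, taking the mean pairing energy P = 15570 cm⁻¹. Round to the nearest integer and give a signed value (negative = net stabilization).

Ligand charges: 2×(+0) from CO and 2×(+0) from bipy sum to +0; with overall charge +3, Co is +3.
Co³⁺: group 9, so d-count = 9 − 3 = 6.
The d⁶ electrons fill as t₂g⁶ eg⁰.
CFSE(orbital) = 6×(-0.4Δo) + 0×(0.6Δo) = -2.4Δo; with Δo = 29310 cm⁻¹ that is -70344 cm⁻¹.
Relative to high-spin t₂g⁴ eg² (1 paired), the low-spin configuration has 2 additional pairs, contributing +2 × 15570 = +31140 cm⁻¹.
Combining: -70344 + 31140 = -39204 cm⁻¹.

-39204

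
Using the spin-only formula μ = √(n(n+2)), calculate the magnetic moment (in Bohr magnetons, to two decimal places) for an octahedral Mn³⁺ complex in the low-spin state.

2.83 Bohr magnetons

Mn sits in group 7; removing 3 electrons leaves Mn³⁺ with 7 − 3 = 4 d electrons.
Configuration: t₂g⁴ eg⁰ → 2 unpaired electrons.
μ(spin-only) = √[2(2+2)] = √8 ≈ 2.83 Bohr magnetons.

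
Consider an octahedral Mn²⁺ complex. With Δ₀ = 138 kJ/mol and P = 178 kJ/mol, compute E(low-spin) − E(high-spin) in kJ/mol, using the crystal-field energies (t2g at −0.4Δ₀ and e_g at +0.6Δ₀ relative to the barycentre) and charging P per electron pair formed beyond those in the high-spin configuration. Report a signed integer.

Group 7 minus oxidation state +2 gives a d⁵ configuration for Mn²⁺.
In the high-spin limit (t2g^3 e_g^2) the orbital term is 0.0Δ₀ = 0 kJ/mol, with no excess pairing.
Low-spin: t2g^5 e_g^0, orbital CFSE = -2.0Δ₀ = -276 kJ/mol; plus 2 excess pairs × P = +356 kJ/mol; total 80 kJ/mol.
Thus E(LS) − E(HS) = 80 kJ/mol.

80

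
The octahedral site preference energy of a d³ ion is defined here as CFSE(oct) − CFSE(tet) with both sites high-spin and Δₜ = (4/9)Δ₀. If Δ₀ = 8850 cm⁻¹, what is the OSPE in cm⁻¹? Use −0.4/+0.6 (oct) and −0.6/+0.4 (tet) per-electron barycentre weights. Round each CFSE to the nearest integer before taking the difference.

-7473

Octahedral (high-spin): t2g^3 e_g^0, CFSE = 3(−0.4) + 0(+0.6) = -1.2Δ₀ = -1.2 × 8850 = -10620 cm⁻¹.
Tetrahedral: e^2 t2^1, CFSE = 2(−0.6) + 1(+0.4) = -0.8Δₜ = -0.8 × (4/9) × 8850 = -3147 cm⁻¹.
OSPE = CFSE(oct) − CFSE(tet) = -10620 − (-3147) = -7473 cm⁻¹.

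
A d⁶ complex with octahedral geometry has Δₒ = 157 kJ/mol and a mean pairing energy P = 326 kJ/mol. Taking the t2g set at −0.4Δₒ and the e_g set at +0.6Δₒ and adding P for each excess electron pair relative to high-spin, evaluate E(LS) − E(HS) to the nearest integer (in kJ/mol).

In the high-spin limit (t2g^4 e_g^2) the orbital term is -0.4Δₒ = -63 kJ/mol, with no excess pairing.
Low-spin t2g^6 e_g^0 gives -2.4Δₒ = -377 kJ/mol, but forming 2 extra pairs costs 2P = 652 kJ/mol, so E(LS) = -377 + 652 = 275 kJ/mol.
Thus E(LS) − E(HS) = 338 kJ/mol.

338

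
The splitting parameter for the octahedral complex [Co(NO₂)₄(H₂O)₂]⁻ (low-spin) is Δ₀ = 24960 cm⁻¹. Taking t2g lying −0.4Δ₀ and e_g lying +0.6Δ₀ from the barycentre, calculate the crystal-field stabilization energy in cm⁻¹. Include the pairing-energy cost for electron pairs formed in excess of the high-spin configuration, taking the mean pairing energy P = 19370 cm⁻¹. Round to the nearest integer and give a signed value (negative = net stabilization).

Ligand charges: 4×(-1) from NO₂⁻ and 2×(+0) from H₂O sum to -4; with overall charge -1, Co is +3.
Co is in group 9, so Co³⁺ is d⁶ (9 − 3 = 6).
The d⁶ electrons fill as t2g^6 e_g^0.
CFSE(orbital) = 6×(-0.4Δ₀) + 0×(0.6Δ₀) = -2.4Δ₀; with Δ₀ = 24960 cm⁻¹ that is -59904 cm⁻¹.
Relative to high-spin t2g^4 e_g^2 (1 paired), the low-spin configuration has 2 additional pairs, contributing +2 × 19370 = +38740 cm⁻¹.
Overall CFSE = -59904 + 38740 = -21164 cm⁻¹.

-21164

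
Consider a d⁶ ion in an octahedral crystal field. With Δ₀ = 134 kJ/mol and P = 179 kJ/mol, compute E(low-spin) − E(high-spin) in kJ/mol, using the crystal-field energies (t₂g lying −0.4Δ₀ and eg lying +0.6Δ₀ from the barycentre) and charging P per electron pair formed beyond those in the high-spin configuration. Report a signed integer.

High-spin d⁶ fills as t₂g⁴ eg² with CFSE 4(−0.4) + 2(+0.6) = -0.4Δ₀ = -54 kJ/mol.
For low-spin the configuration is t₂g⁶ eg⁰: orbital energy -2.4 × 134 = -322 kJ/mol, and 2 additional pairs relative to high-spin add 358 kJ/mol, giving 36 kJ/mol.
E(LS) − E(HS) = 36 − (-54) = 90 kJ/mol.

90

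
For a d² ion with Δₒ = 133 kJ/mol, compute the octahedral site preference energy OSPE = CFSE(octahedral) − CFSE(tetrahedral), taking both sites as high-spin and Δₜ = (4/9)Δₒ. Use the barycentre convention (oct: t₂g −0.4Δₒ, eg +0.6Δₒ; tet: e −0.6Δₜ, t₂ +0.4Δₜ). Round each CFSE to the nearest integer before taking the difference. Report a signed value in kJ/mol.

Octahedral (high-spin): t₂g² eg⁰, CFSE = 2(−0.4) + 0(+0.6) = -0.8Δₒ = -0.8 × 133 = -106 kJ/mol.
Tetrahedral: e² t₂⁰, CFSE = 2(−0.6) + 0(+0.4) = -1.2Δₜ = -1.2 × (4/9) × 133 = -71 kJ/mol.
OSPE = -106 − (-71) = -35 kJ/mol.

-35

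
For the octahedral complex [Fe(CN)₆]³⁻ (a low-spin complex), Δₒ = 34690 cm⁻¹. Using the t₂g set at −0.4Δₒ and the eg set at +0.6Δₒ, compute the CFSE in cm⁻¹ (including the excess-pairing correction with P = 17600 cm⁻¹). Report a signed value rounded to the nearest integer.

-34180

Each CN⁻ contributes -1; 6 × (-1) = -6. With overall charge -3, Fe is in the +3 oxidation state.
Group 8 minus oxidation state +3 gives a d⁵ configuration for Fe³⁺.
Configuration: t₂g⁵ eg⁰.
CFSE(orbital) = 5×(-0.4Δₒ) + 0×(0.6Δₒ) = -2.0Δₒ; with Δₒ = 34690 cm⁻¹ that is -69380 cm⁻¹.
High-spin d⁵ would be t₂g³ eg² with 0 pairs; low-spin has 2, so 2 excess pairs cost +2P = +35200 cm⁻¹.
Combining: -69380 + 35200 = -34180 cm⁻¹.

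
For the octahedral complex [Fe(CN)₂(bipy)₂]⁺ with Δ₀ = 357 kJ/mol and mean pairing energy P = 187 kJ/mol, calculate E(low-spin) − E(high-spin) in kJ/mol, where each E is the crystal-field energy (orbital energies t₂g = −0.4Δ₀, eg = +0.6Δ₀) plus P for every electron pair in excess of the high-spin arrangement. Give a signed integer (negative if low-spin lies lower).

-340

Ligand charges: 2×(-1) from CN⁻ and 2×(+0) from bipy sum to -2; with overall charge +1, Fe is +3.
Group 8 minus oxidation state +3 gives a d⁵ configuration for Fe³⁺.
High-spin d⁵ fills as t₂g³ eg² with CFSE 3(−0.4) + 2(+0.6) = 0.0Δ₀ = 0 kJ/mol.
Low-spin t₂g⁵ eg⁰ gives -2.0Δ₀ = -714 kJ/mol, but forming 2 extra pairs costs 2P = 374 kJ/mol, so E(LS) = -714 + 374 = -340 kJ/mol.
E(LS) − E(HS) = -340 − (0) = -340 kJ/mol.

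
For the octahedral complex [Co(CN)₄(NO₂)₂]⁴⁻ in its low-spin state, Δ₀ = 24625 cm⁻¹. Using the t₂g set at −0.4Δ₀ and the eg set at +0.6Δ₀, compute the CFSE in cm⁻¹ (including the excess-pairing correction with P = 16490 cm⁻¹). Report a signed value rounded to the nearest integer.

-27835

Ligand charges: 4×(-1) from CN⁻ and 2×(-1) from NO₂⁻ sum to -6; with overall charge -4, Co is +2.
Co sits in group 9; removing 2 electrons leaves Co²⁺ with 9 − 2 = 7 d electrons.
Configuration: t₂g⁶ eg¹.
The orbital stabilization is -1.8Δ₀ = -1.8 × 24625 = -44325 cm⁻¹.
Relative to high-spin t₂g⁵ eg² (2 paired), the low-spin configuration has 1 additional pair, contributing +1 × 16490 = +16490 cm⁻¹.
Overall CFSE = -44325 + 16490 = -27835 cm⁻¹.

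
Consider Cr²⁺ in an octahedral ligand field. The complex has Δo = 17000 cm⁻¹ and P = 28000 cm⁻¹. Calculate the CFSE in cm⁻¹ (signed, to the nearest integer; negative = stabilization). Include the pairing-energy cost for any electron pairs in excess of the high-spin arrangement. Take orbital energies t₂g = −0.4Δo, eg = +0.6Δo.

Cr is in group 6, so Cr²⁺ is d⁴ (6 − 2 = 4).
With Δo < P the complex is high-spin.
Configuration: t₂g³ eg¹.
Orbital CFSE = -0.6Δo = -0.6 × 17000 = -10200 cm⁻¹.
High-spin has no excess pairs, so no pairing correction applies.

-10200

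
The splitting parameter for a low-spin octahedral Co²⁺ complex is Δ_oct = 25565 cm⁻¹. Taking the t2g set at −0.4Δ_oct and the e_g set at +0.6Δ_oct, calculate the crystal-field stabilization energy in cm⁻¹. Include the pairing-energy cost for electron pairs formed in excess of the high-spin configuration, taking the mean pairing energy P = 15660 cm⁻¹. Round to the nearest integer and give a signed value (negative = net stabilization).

Group 9 minus oxidation state +2 gives a d⁷ configuration for Co²⁺.
Configuration: t2g^6 e_g^1.
Orbital CFSE = 6(-0.4) + 1(0.6) = -1.8Δ_oct = -1.8 × 25565 = -46017 cm⁻¹.
High-spin d⁷ would be t2g^5 e_g^2 with 2 pairs; low-spin has 3, so 1 excess pair costs +1P = +15660 cm⁻¹.
Net CFSE = -46017 + 15660 = -30357 cm⁻¹.

-30357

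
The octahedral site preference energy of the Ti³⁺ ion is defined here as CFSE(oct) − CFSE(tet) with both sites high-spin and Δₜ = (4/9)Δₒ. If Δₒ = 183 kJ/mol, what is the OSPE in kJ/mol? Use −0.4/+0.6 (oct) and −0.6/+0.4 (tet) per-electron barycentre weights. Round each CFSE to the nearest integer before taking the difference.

-24

Ti is in group 4, so Ti³⁺ is d¹ (4 − 3 = 1).
In an octahedral site d¹ (HS) is t2g^1 e_g^0, giving CFSE(oct) = -0.4Δₒ = -73 kJ/mol.
Tetrahedral: e^1 t2^0, CFSE = 1(−0.6) + 0(+0.4) = -0.6Δₜ = -0.6 × (4/9) × 183 = -49 kJ/mol.
OSPE = -73 − (-49) = -24 kJ/mol.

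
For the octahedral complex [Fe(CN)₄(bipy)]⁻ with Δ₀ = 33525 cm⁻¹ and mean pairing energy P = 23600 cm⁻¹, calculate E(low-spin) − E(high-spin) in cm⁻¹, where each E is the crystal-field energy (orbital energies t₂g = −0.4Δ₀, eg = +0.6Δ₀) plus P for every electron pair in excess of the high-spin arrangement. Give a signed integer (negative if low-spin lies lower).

Ligand charges: 4×(-1) from CN⁻ and 1×(+0) from bipy sum to -4; with overall charge -1, Fe is +3.
Group 8 minus oxidation state +3 gives a d⁵ configuration for Fe³⁺.
High-spin: t₂g³ eg², CFSE = 0.0Δ₀ = 0 cm⁻¹.
For low-spin the configuration is t₂g⁵ eg⁰: orbital energy -2.0 × 33525 = -67050 cm⁻¹, and 2 additional pairs relative to high-spin add 47200 cm⁻¹, giving -19850 cm⁻¹.
Thus E(LS) − E(HS) = -19850 cm⁻¹.

-19850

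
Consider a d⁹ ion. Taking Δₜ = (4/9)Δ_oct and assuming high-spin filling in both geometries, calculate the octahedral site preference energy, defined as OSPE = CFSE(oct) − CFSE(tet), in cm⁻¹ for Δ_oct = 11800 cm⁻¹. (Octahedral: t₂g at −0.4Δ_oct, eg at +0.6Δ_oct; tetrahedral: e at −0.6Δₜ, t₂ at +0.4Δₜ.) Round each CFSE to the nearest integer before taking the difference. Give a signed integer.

-4982

In an octahedral site d⁹ (HS) is t₂g⁶ eg³, giving CFSE(oct) = -0.6Δ_oct = -7080 cm⁻¹.
Tetrahedral: e⁴ t₂⁵, CFSE = 4(−0.6) + 5(+0.4) = -0.4Δₜ = -0.4 × (4/9) × 11800 = -2098 cm⁻¹.
Subtracting, OSPE = -7080 − (-2098) = -4982 cm⁻¹.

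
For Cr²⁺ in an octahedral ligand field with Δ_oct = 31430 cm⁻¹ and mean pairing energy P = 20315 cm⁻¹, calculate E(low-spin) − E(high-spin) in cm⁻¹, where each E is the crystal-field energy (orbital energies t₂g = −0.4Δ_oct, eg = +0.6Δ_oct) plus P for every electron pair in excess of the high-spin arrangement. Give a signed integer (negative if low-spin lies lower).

Cr sits in group 6; removing 2 electrons leaves Cr²⁺ with 6 − 2 = 4 d electrons.
High-spin: t₂g³ eg¹, CFSE = -0.6Δ_oct = -18858 cm⁻¹.
For low-spin the configuration is t₂g⁴ eg⁰: orbital energy -1.6 × 31430 = -50288 cm⁻¹, and 1 additional pair relative to high-spin adds 20315 cm⁻¹, giving -29973 cm⁻¹.
The difference is -29973 − (-18858) = -11115 cm⁻¹, so low-spin lies lower.

-11115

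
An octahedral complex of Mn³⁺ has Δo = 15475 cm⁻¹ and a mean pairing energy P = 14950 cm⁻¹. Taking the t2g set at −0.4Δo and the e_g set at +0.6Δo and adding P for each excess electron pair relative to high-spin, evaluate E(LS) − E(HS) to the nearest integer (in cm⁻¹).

Mn sits in group 7; removing 3 electrons leaves Mn³⁺ with 7 − 3 = 4 d electrons.
In the high-spin limit (t2g^3 e_g^1) the orbital term is -0.6Δo = -9285 cm⁻¹, with no excess pairing.
For low-spin the configuration is t2g^4 e_g^0: orbital energy -1.6 × 15475 = -24760 cm⁻¹, and 1 additional pair relative to high-spin adds 14950 cm⁻¹, giving -9810 cm⁻¹.
Thus E(LS) − E(HS) = -525 cm⁻¹.

-525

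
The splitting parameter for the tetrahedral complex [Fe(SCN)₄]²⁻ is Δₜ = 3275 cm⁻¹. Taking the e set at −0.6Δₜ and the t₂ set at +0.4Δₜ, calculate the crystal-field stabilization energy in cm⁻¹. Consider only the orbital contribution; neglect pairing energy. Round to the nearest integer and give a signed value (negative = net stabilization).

-1965

Each SCN⁻ contributes -1; 4 × (-1) = -4. With overall charge -2, Fe is in the +2 oxidation state.
Fe sits in group 8; removing 2 electrons leaves Fe²⁺ with 8 − 2 = 6 d electrons.
Tetrahedral splitting is small, so the complex is high-spin.
The d⁶ electrons fill as e³ t₂³.
CFSE(orbital) = 3×(-0.6Δₜ) + 3×(0.4Δₜ) = -0.6Δₜ; with Δₜ = 3275 cm⁻¹ that is -1965 cm⁻¹.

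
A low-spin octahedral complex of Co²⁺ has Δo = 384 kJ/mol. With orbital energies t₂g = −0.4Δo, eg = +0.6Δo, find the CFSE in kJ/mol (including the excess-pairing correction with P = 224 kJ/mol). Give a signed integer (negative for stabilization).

-467

Co is in group 9, so Co²⁺ is d⁷ (9 − 2 = 7).
Electron filling gives t₂g⁶ eg¹.
Orbital CFSE = 6(-0.4) + 1(0.6) = -1.8Δo = -1.8 × 384 = -691 kJ/mol.
Pairing penalty: 3 pairs vs 2 in the high-spin reference → 1 extra × P = 224 kJ/mol.
Net CFSE = -691 + 224 = -467 kJ/mol.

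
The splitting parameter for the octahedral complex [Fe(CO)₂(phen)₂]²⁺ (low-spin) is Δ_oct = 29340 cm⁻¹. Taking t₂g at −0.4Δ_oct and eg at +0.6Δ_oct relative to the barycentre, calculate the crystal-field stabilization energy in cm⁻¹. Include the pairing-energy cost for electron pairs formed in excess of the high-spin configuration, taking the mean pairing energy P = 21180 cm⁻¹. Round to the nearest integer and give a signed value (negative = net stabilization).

-28056

Ligand charges: 2×(+0) from CO and 2×(+0) from phen sum to +0; with overall charge +2, Fe is +2.
Group 8 minus oxidation state +2 gives a d⁶ configuration for Fe²⁺.
Electron filling gives t₂g⁶ eg⁰.
The orbital stabilization is -2.4Δ_oct = -2.4 × 29340 = -70416 cm⁻¹.
High-spin d⁶ would be t₂g⁴ eg² with 1 pair; low-spin has 3, so 2 excess pairs cost +2P = +42360 cm⁻¹.
Overall CFSE = -70416 + 42360 = -28056 cm⁻¹.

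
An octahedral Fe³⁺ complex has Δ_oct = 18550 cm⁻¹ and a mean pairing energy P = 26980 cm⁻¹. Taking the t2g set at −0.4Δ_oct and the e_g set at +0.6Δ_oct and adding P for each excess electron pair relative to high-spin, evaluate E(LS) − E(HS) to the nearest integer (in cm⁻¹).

16860

Fe sits in group 8; removing 3 electrons leaves Fe³⁺ with 8 − 3 = 5 d electrons.
In the high-spin limit (t2g^3 e_g^2) the orbital term is 0.0Δ_oct = 0 cm⁻¹, with no excess pairing.
For low-spin the configuration is t2g^5 e_g^0: orbital energy -2.0 × 18550 = -37100 cm⁻¹, and 2 additional pairs relative to high-spin add 53960 cm⁻¹, giving 16860 cm⁻¹.
The difference is 16860 − (0) = 16860 cm⁻¹, so high-spin lies lower.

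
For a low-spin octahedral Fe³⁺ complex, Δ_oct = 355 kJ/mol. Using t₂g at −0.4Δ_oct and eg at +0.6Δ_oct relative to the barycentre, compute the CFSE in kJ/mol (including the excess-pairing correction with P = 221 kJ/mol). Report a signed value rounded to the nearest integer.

Fe sits in group 8; removing 3 electrons leaves Fe³⁺ with 8 − 3 = 5 d electrons.
The d⁵ electrons fill as t₂g⁵ eg⁰.
Orbital CFSE = 5(-0.4) + 0(0.6) = -2.0Δ_oct = -2.0 × 355 = -710 kJ/mol.
Relative to high-spin t₂g³ eg² (0 paired), the low-spin configuration has 2 additional pairs, contributing +2 × 221 = +442 kJ/mol.
Combining: -710 + 442 = -268 kJ/mol.

-268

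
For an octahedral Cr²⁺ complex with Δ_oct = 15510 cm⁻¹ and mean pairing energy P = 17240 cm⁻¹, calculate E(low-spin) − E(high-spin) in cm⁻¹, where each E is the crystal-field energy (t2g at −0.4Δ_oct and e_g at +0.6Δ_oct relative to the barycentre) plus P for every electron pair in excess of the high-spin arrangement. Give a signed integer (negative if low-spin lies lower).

1730

Group 6 minus oxidation state +2 gives a d⁴ configuration for Cr²⁺.
High-spin: t2g^3 e_g^1, CFSE = -0.6Δ_oct = -9306 cm⁻¹.
For low-spin the configuration is t2g^4 e_g^0: orbital energy -1.6 × 15510 = -24816 cm⁻¹, and 1 additional pair relative to high-spin adds 17240 cm⁻¹, giving -7576 cm⁻¹.
The difference is -7576 − (-9306) = 1730 cm⁻¹, so high-spin lies lower.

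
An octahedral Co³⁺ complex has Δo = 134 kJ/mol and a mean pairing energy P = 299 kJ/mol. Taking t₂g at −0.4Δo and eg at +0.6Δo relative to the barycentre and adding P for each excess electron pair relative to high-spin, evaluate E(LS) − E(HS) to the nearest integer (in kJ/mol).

330

Co³⁺: group 9, so d-count = 9 − 3 = 6.
In the high-spin limit (t₂g⁴ eg²) the orbital term is -0.4Δo = -54 kJ/mol, with no excess pairing.
Low-spin: t₂g⁶ eg⁰, orbital CFSE = -2.4Δo = -322 kJ/mol; plus 2 excess pairs × P = +598 kJ/mol; total 276 kJ/mol.
The difference is 276 − (-54) = 330 kJ/mol, so high-spin lies lower.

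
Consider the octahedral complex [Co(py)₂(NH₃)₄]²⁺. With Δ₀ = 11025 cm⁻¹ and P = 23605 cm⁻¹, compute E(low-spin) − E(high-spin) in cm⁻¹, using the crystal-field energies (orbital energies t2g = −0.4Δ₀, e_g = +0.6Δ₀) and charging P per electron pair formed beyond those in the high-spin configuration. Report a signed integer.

Ligand charges: 2×(+0) from py and 4×(+0) from NH₃ sum to +0; with overall charge +2, Co is +2.
Co²⁺: group 9, so d-count = 9 − 2 = 7.
In the high-spin limit (t2g^5 e_g^2) the orbital term is -0.8Δ₀ = -8820 cm⁻¹, with no excess pairing.
Low-spin t2g^6 e_g^1 gives -1.8Δ₀ = -19845 cm⁻¹, but forming 1 extra pair costs 1P = 23605 cm⁻¹, so E(LS) = -19845 + 23605 = 3760 cm⁻¹.
E(LS) − E(HS) = 3760 − (-8820) = 12580 cm⁻¹.

12580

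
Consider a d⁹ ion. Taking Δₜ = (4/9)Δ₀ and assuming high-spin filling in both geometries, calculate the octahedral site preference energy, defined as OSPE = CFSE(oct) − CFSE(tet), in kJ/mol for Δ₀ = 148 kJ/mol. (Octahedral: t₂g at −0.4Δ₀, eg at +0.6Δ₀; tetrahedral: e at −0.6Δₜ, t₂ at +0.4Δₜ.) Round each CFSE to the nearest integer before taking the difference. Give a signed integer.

Octahedral high-spin t₂g⁶ eg³: CFSE = -0.6 × 148 = -89 kJ/mol.
In a tetrahedral site the filling is e⁴ t₂⁵: CFSE(tet) = -0.4Δₜ = -0.4 × (4/9)(148) = -26 kJ/mol.
OSPE = -89 − (-26) = -63 kJ/mol.

-63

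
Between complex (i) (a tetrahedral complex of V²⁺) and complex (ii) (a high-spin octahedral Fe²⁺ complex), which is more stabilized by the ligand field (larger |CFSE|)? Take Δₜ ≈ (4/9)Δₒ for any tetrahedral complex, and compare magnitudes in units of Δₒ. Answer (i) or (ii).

(i): V is in group 5, so V²⁺ is d³ (5 − 2 = 3); With tetrahedral geometry the complex is necessarily high-spin; e² t₂¹, CFSE = -0.8Δₜ ≈ -0.36Δₒ.
(ii): Fe sits in group 8; removing 2 electrons leaves Fe²⁺ with 8 − 2 = 6 d electrons; t₂g⁴ eg², CFSE = -0.4Δₒ.
So (ii) has the larger |CFSE|.

(ii)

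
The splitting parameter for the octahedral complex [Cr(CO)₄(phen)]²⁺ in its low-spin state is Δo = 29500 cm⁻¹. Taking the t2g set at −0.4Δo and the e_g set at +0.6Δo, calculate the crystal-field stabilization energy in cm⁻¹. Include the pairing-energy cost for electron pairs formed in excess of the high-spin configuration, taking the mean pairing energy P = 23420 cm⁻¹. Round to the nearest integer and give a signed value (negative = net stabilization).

Ligand charges: 4×(+0) from CO and 1×(+0) from phen sum to +0; with overall charge +2, Cr is +2.
Cr is in group 6, so Cr²⁺ is d⁴ (6 − 2 = 4).
Electron filling gives t2g^4 e_g^0.
Orbital CFSE = 4(-0.4) + 0(0.6) = -1.6Δo = -1.6 × 29500 = -47200 cm⁻¹.
High-spin d⁴ would be t2g^3 e_g^1 with 0 pairs; low-spin has 1, so 1 excess pair costs +1P = +23420 cm⁻¹.
Net CFSE = -47200 + 23420 = -23780 cm⁻¹.

-23780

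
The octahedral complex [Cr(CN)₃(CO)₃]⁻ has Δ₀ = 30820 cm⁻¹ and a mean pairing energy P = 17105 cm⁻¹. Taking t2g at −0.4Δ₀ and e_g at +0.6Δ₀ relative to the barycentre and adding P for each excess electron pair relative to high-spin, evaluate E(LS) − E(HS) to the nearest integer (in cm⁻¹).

-13715

Ligand charges: 3×(-1) from CN⁻ and 3×(+0) from CO sum to -3; with overall charge -1, Cr is +2.
Group 6 minus oxidation state +2 gives a d⁴ configuration for Cr²⁺.
High-spin: t2g^3 e_g^1, CFSE = -0.6Δ₀ = -18492 cm⁻¹.
Low-spin t2g^4 e_g^0 gives -1.6Δ₀ = -49312 cm⁻¹, but forming 1 extra pair costs 1P = 17105 cm⁻¹, so E(LS) = -49312 + 17105 = -32207 cm⁻¹.
Thus E(LS) − E(HS) = -13715 cm⁻¹.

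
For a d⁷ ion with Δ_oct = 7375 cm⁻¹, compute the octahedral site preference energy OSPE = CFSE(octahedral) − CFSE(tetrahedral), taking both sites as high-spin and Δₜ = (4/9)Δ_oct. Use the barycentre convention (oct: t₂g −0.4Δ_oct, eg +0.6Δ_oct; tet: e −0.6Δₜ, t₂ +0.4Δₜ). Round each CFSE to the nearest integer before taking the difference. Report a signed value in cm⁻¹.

-1967

Octahedral high-spin t2g^5 e_g^2: CFSE = -0.8 × 7375 = -5900 cm⁻¹.
Tetrahedral: e^4 t2^3, CFSE = 4(−0.6) + 3(+0.4) = -1.2Δₜ = -1.2 × (4/9) × 7375 = -3933 cm⁻¹.
OSPE = CFSE(oct) − CFSE(tet) = -5900 − (-3933) = -1967 cm⁻¹.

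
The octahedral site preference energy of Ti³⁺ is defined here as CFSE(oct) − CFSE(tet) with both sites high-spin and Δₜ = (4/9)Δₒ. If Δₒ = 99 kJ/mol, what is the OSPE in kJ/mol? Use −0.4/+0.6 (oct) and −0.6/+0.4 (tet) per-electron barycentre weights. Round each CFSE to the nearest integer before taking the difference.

Ti³⁺: group 4, so d-count = 4 − 3 = 1.
Octahedral high-spin t2g^1 e_g^0: CFSE = -0.4 × 99 = -40 kJ/mol.
Tetrahedral e^1 t2^0 gives -0.6Δₜ = -0.6 × (4/9) × 99 = -26 kJ/mol.
Subtracting, OSPE = -40 − (-26) = -14 kJ/mol.

-14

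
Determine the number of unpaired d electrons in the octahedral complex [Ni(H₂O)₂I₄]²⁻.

2

Ligand charges: 2×(+0) from H₂O and 4×(-1) from I⁻ sum to -4; with overall charge -2, Ni is +2.
Ni sits in group 10; removing 2 electrons leaves Ni²⁺ with 10 − 2 = 8 d electrons.
Configuration: t₂g⁶ eg², giving 2 unpaired electrons.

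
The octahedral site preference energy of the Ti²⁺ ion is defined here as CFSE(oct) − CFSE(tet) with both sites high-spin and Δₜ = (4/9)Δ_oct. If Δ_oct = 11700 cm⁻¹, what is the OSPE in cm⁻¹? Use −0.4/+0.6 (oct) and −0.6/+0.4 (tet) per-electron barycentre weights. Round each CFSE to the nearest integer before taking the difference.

Group 4 minus oxidation state +2 gives a d² configuration for Ti²⁺.
Octahedral (high-spin): t₂g² eg⁰, CFSE = 2(−0.4) + 0(+0.6) = -0.8Δ_oct = -0.8 × 11700 = -9360 cm⁻¹.
Tetrahedral: e² t₂⁰, CFSE = 2(−0.6) + 0(+0.4) = -1.2Δₜ = -1.2 × (4/9) × 11700 = -6240 cm⁻¹.
OSPE = -9360 − (-6240) = -3120 cm⁻¹.

-3120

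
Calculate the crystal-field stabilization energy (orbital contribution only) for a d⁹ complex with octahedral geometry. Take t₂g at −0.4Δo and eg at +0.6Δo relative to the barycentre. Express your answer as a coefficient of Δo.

Configuration: t₂g⁶ eg³.
CFSE = 6(-0.4Δo) + 3(0.6Δo) = -2.4Δo + 1.8Δo = -0.6Δo.

-0.6 Δo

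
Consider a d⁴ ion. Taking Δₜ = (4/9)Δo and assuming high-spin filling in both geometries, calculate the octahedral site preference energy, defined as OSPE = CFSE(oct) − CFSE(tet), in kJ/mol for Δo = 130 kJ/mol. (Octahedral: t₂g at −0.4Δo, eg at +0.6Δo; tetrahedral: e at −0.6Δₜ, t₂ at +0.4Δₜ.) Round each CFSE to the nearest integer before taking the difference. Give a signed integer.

-55

Octahedral high-spin t2g^3 e_g^1: CFSE = -0.6 × 130 = -78 kJ/mol.
Tetrahedral: e^2 t2^2, CFSE = 2(−0.6) + 2(+0.4) = -0.4Δₜ = -0.4 × (4/9) × 130 = -23 kJ/mol.
OSPE = CFSE(oct) − CFSE(tet) = -78 − (-23) = -55 kJ/mol.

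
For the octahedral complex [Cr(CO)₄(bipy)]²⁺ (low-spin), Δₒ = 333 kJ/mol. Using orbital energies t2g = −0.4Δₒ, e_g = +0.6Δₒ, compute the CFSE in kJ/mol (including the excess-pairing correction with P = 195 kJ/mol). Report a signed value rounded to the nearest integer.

-338

Ligand charges: 4×(+0) from CO and 1×(+0) from bipy sum to +0; with overall charge +2, Cr is +2.
Cr sits in group 6; removing 2 electrons leaves Cr²⁺ with 6 − 2 = 4 d electrons.
Electron filling gives t2g^4 e_g^0.
Orbital CFSE = 4(-0.4) + 0(0.6) = -1.6Δₒ = -1.6 × 333 = -533 kJ/mol.
Pairing penalty: 1 pair vs 0 in the high-spin reference → 1 extra × P = 195 kJ/mol.
Overall CFSE = -533 + 195 = -338 kJ/mol.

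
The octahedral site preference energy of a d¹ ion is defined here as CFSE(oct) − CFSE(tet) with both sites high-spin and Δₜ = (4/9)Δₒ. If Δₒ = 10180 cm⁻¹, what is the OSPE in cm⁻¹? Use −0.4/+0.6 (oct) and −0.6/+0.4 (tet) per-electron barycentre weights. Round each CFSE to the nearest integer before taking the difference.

Octahedral (high-spin): t₂g¹ eg⁰, CFSE = 1(−0.4) + 0(+0.6) = -0.4Δₒ = -0.4 × 10180 = -4072 cm⁻¹.
In a tetrahedral site the filling is e¹ t₂⁰: CFSE(tet) = -0.6Δₜ = -0.6 × (4/9)(10180) = -2715 cm⁻¹.
Subtracting, OSPE = -4072 − (-2715) = -1357 cm⁻¹.

-1357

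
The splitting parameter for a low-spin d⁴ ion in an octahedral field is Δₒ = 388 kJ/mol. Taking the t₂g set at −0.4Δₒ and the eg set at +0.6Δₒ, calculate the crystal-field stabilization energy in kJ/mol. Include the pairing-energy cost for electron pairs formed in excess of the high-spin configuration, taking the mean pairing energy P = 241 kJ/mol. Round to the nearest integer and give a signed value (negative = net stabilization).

-380

The d⁴ electrons fill as t₂g⁴ eg⁰.
The orbital stabilization is -1.6Δₒ = -1.6 × 388 = -621 kJ/mol.
Pairing penalty: 1 pair vs 0 in the high-spin reference → 1 extra × P = 241 kJ/mol.
Net CFSE = -621 + 241 = -380 kJ/mol.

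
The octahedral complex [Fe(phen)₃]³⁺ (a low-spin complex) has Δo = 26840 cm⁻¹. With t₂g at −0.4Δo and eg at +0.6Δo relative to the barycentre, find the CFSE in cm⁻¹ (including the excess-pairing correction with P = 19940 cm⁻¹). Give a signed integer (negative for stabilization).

-13800

phen is neutral, so the +3 overall charge sits on Fe: oxidation state +3.
Fe sits in group 8; removing 3 electrons leaves Fe³⁺ with 8 − 3 = 5 d electrons.
The d⁵ electrons fill as t₂g⁵ eg⁰.
CFSE(orbital) = 5×(-0.4Δo) + 0×(0.6Δo) = -2.0Δo; with Δo = 26840 cm⁻¹ that is -53680 cm⁻¹.
High-spin d⁵ would be t₂g³ eg² with 0 pairs; low-spin has 2, so 2 excess pairs cost +2P = +39880 cm⁻¹.
Net CFSE = -53680 + 39880 = -13800 cm⁻¹.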